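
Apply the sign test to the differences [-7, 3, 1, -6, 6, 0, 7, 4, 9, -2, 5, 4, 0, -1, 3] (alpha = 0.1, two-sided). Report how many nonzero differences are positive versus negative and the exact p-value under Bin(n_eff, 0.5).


Step 1: Discard zero differences. Original n = 15; n_eff = number of nonzero differences = 13.
Nonzero differences (with sign): -7, +3, +1, -6, +6, +7, +4, +9, -2, +5, +4, -1, +3
Step 2: Count signs: positive = 9, negative = 4.
Step 3: Under H0: P(positive) = 0.5, so the number of positives S ~ Bin(13, 0.5).
Step 4: Two-sided exact p-value = sum of Bin(13,0.5) probabilities at or below the observed probability = 0.266846.
Step 5: alpha = 0.1. fail to reject H0.

n_eff = 13, pos = 9, neg = 4, p = 0.266846, fail to reject H0.


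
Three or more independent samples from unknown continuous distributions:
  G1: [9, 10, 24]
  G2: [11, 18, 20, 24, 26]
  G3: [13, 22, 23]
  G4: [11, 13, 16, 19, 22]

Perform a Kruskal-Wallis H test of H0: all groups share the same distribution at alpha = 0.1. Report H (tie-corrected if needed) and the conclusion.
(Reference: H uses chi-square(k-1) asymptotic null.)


Step 1: Combine all N = 16 observations and assign midranks.
sorted (value, group, rank): (9,G1,1), (10,G1,2), (11,G2,3.5), (11,G4,3.5), (13,G3,5.5), (13,G4,5.5), (16,G4,7), (18,G2,8), (19,G4,9), (20,G2,10), (22,G3,11.5), (22,G4,11.5), (23,G3,13), (24,G1,14.5), (24,G2,14.5), (26,G2,16)
Step 2: Sum ranks within each group.
R_1 = 17.5 (n_1 = 3)
R_2 = 52 (n_2 = 5)
R_3 = 30 (n_3 = 3)
R_4 = 36.5 (n_4 = 5)
Step 3: H = 12/(N(N+1)) * sum(R_i^2/n_i) - 3(N+1)
     = 12/(16*17) * (17.5^2/3 + 52^2/5 + 30^2/3 + 36.5^2/5) - 3*17
     = 0.044118 * 1209.33 - 51
     = 2.352941.
Step 4: Ties present; correction factor C = 1 - 24/(16^3 - 16) = 0.994118. Corrected H = 2.352941 / 0.994118 = 2.366864.
Step 5: Under H0, H ~ chi^2(3); p-value = 0.499833.
Step 6: alpha = 0.1. fail to reject H0.

H = 2.3669, df = 3, p = 0.499833, fail to reject H0.


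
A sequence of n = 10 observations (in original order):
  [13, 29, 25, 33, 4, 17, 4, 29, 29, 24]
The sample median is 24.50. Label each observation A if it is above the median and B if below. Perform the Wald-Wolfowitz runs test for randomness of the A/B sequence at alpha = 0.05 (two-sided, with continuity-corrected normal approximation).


Step 1: Compute median = 24.50; label A = above, B = below.
Labels in order: BAAABBBAAB  (n_A = 5, n_B = 5)
Step 2: Count runs R = 5.
Step 3: Under H0 (random ordering), E[R] = 2*n_A*n_B/(n_A+n_B) + 1 = 2*5*5/10 + 1 = 6.0000.
        Var[R] = 2*n_A*n_B*(2*n_A*n_B - n_A - n_B) / ((n_A+n_B)^2 * (n_A+n_B-1)) = 2000/900 = 2.2222.
        SD[R] = 1.4907.
Step 4: Continuity-corrected z = (R + 0.5 - E[R]) / SD[R] = (5 + 0.5 - 6.0000) / 1.4907 = -0.3354.
Step 5: Two-sided p-value via normal approximation = 2*(1 - Phi(|z|)) = 0.737316.
Step 6: alpha = 0.05. fail to reject H0.

R = 5, z = -0.3354, p = 0.737316, fail to reject H0.


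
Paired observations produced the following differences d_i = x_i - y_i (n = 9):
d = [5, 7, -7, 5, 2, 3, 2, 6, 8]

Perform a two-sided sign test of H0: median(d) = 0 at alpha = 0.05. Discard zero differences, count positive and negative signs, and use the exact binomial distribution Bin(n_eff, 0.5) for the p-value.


Step 1: Discard zero differences. Original n = 9; n_eff = number of nonzero differences = 9.
Nonzero differences (with sign): +5, +7, -7, +5, +2, +3, +2, +6, +8
Step 2: Count signs: positive = 8, negative = 1.
Step 3: Under H0: P(positive) = 0.5, so the number of positives S ~ Bin(9, 0.5).
Step 4: Two-sided exact p-value = sum of Bin(9,0.5) probabilities at or below the observed probability = 0.039062.
Step 5: alpha = 0.05. reject H0.

n_eff = 9, pos = 8, neg = 1, p = 0.039062, reject H0.


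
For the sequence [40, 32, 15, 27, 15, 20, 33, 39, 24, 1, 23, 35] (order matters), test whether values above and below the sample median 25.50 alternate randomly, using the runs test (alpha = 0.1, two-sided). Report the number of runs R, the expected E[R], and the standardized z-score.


Step 1: Compute median = 25.50; label A = above, B = below.
Labels in order: AABABBAABBBA  (n_A = 6, n_B = 6)
Step 2: Count runs R = 7.
Step 3: Under H0 (random ordering), E[R] = 2*n_A*n_B/(n_A+n_B) + 1 = 2*6*6/12 + 1 = 7.0000.
        Var[R] = 2*n_A*n_B*(2*n_A*n_B - n_A - n_B) / ((n_A+n_B)^2 * (n_A+n_B-1)) = 4320/1584 = 2.7273.
        SD[R] = 1.6514.
Step 4: R = E[R], so z = 0 with no continuity correction.
Step 5: Two-sided p-value via normal approximation = 2*(1 - Phi(|z|)) = 1.000000.
Step 6: alpha = 0.1. fail to reject H0.

R = 7, z = 0.0000, p = 1.000000, fail to reject H0.


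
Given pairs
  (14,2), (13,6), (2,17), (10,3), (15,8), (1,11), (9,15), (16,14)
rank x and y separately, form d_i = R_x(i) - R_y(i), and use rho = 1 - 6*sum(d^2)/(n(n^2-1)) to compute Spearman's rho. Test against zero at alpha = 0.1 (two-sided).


Step 1: Rank x and y separately (midranks; no ties here).
rank(x): 14->6, 13->5, 2->2, 10->4, 15->7, 1->1, 9->3, 16->8
rank(y): 2->1, 6->3, 17->8, 3->2, 8->4, 11->5, 15->7, 14->6
Step 2: d_i = R_x(i) - R_y(i); compute d_i^2.
  (6-1)^2=25, (5-3)^2=4, (2-8)^2=36, (4-2)^2=4, (7-4)^2=9, (1-5)^2=16, (3-7)^2=16, (8-6)^2=4
sum(d^2) = 114.
Step 3: rho = 1 - 6*114 / (8*(8^2 - 1)) = 1 - 684/504 = -0.357143.
Step 4: Under H0, t = rho * sqrt((n-2)/(1-rho^2)) = -0.9366 ~ t(6).
Step 5: Two-sided p-value from the t-distribution with 6 df = 0.385121.
Step 6: alpha = 0.1. fail to reject H0.

rho = -0.3571, p = 0.385121, fail to reject H0 at alpha = 0.1.


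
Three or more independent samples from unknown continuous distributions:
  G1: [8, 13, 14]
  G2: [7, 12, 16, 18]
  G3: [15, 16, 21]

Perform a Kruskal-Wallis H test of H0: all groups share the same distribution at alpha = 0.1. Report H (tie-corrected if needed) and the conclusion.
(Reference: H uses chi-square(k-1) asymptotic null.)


Step 1: Combine all N = 10 observations and assign midranks.
sorted (value, group, rank): (7,G2,1), (8,G1,2), (12,G2,3), (13,G1,4), (14,G1,5), (15,G3,6), (16,G2,7.5), (16,G3,7.5), (18,G2,9), (21,G3,10)
Step 2: Sum ranks within each group.
R_1 = 11 (n_1 = 3)
R_2 = 20.5 (n_2 = 4)
R_3 = 23.5 (n_3 = 3)
Step 3: H = 12/(N(N+1)) * sum(R_i^2/n_i) - 3(N+1)
     = 12/(10*11) * (11^2/3 + 20.5^2/4 + 23.5^2/3) - 3*11
     = 0.109091 * 329.479 - 33
     = 2.943182.
Step 4: Ties present; correction factor C = 1 - 6/(10^3 - 10) = 0.993939. Corrected H = 2.943182 / 0.993939 = 2.961128.
Step 5: Under H0, H ~ chi^2(2); p-value = 0.227509.
Step 6: alpha = 0.1. fail to reject H0.

H = 2.9611, df = 2, p = 0.227509, fail to reject H0.


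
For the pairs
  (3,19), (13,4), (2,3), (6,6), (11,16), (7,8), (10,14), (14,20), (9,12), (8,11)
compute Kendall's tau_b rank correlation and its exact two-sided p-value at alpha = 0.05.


Step 1: Enumerate the 45 unordered pairs (i,j) with i<j and classify each by sign(x_j-x_i) * sign(y_j-y_i).
  (1,2):dx=+10,dy=-15->D; (1,3):dx=-1,dy=-16->C; (1,4):dx=+3,dy=-13->D; (1,5):dx=+8,dy=-3->D
  (1,6):dx=+4,dy=-11->D; (1,7):dx=+7,dy=-5->D; (1,8):dx=+11,dy=+1->C; (1,9):dx=+6,dy=-7->D
  (1,10):dx=+5,dy=-8->D; (2,3):dx=-11,dy=-1->C; (2,4):dx=-7,dy=+2->D; (2,5):dx=-2,dy=+12->D
  (2,6):dx=-6,dy=+4->D; (2,7):dx=-3,dy=+10->D; (2,8):dx=+1,dy=+16->C; (2,9):dx=-4,dy=+8->D
  (2,10):dx=-5,dy=+7->D; (3,4):dx=+4,dy=+3->C; (3,5):dx=+9,dy=+13->C; (3,6):dx=+5,dy=+5->C
  (3,7):dx=+8,dy=+11->C; (3,8):dx=+12,dy=+17->C; (3,9):dx=+7,dy=+9->C; (3,10):dx=+6,dy=+8->C
  (4,5):dx=+5,dy=+10->C; (4,6):dx=+1,dy=+2->C; (4,7):dx=+4,dy=+8->C; (4,8):dx=+8,dy=+14->C
  (4,9):dx=+3,dy=+6->C; (4,10):dx=+2,dy=+5->C; (5,6):dx=-4,dy=-8->C; (5,7):dx=-1,dy=-2->C
  (5,8):dx=+3,dy=+4->C; (5,9):dx=-2,dy=-4->C; (5,10):dx=-3,dy=-5->C; (6,7):dx=+3,dy=+6->C
  (6,8):dx=+7,dy=+12->C; (6,9):dx=+2,dy=+4->C; (6,10):dx=+1,dy=+3->C; (7,8):dx=+4,dy=+6->C
  (7,9):dx=-1,dy=-2->C; (7,10):dx=-2,dy=-3->C; (8,9):dx=-5,dy=-8->C; (8,10):dx=-6,dy=-9->C
  (9,10):dx=-1,dy=-1->C
Step 2: C = 32, D = 13, total pairs = 45.
Step 3: tau = (C - D)/(n(n-1)/2) = (32 - 13)/45 = 0.422222.
Step 4: Exact two-sided p-value (enumerate n! = 3628800 permutations of y under H0): p = 0.108313.
Step 5: alpha = 0.05. fail to reject H0.

tau_b = 0.4222 (C=32, D=13), p = 0.108313, fail to reject H0.


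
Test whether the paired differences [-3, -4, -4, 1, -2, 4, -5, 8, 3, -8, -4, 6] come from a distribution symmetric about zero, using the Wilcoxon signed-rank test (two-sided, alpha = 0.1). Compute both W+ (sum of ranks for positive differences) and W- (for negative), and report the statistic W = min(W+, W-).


Step 1: Drop any zero differences (none here) and take |d_i|.
|d| = [3, 4, 4, 1, 2, 4, 5, 8, 3, 8, 4, 6]
Step 2: Midrank |d_i| (ties get averaged ranks).
ranks: |3|->3.5, |4|->6.5, |4|->6.5, |1|->1, |2|->2, |4|->6.5, |5|->9, |8|->11.5, |3|->3.5, |8|->11.5, |4|->6.5, |6|->10
Step 3: Attach original signs; sum ranks with positive sign and with negative sign.
W+ = 1 + 6.5 + 11.5 + 3.5 + 10 = 32.5
W- = 3.5 + 6.5 + 6.5 + 2 + 9 + 11.5 + 6.5 = 45.5
(Check: W+ + W- = 78 should equal n(n+1)/2 = 78.)
Step 4: Test statistic W = min(W+, W-) = 32.5.
Step 5: Ties in |d|, so use the tie-corrected normal approximation.
        E[W] = n(n+1)/4 = 12*13/4 = 39.
        Tie groups: |d|=3 (t=2), |d|=4 (t=4), |d|=8 (t=2); sum(t^3 - t) = 72.
        Var[W] = n(n+1)(2n+1)/24 - sum(t^3-t)/48 = 3900/24 - 72/48 = 161.
        z = (W - E[W]) / sqrt(Var[W]) = (32.5 - 39) / 12.6886 = -0.5123.
        Two-sided p = 2*Phi(z) = 0.608461.
Step 6: alpha = 0.1. fail to reject H0.

W+ = 32.5, W- = 45.5, W = min = 32.5, p = 0.608461, fail to reject H0.


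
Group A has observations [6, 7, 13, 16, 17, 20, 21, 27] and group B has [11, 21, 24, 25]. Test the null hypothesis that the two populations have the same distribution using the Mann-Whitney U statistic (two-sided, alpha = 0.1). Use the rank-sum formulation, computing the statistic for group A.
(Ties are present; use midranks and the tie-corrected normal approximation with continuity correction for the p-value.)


Step 1: Combine and sort all 12 observations; assign midranks.
sorted (value, group): (6,X), (7,X), (11,Y), (13,X), (16,X), (17,X), (20,X), (21,X), (21,Y), (24,Y), (25,Y), (27,X)
ranks: 6->1, 7->2, 11->3, 13->4, 16->5, 17->6, 20->7, 21->8.5, 21->8.5, 24->10, 25->11, 27->12
Step 2: Rank sum for X: R1 = 1 + 2 + 4 + 5 + 6 + 7 + 8.5 + 12 = 45.5.
Step 3: U_X = R1 - n1(n1+1)/2 = 45.5 - 8*9/2 = 45.5 - 36 = 9.5.
       U_Y = n1*n2 - U_X = 32 - 9.5 = 22.5.
Step 4: Ties are present, so use the tie-corrected normal approximation (with continuity correction) for the p-value.
Step 5: p-value = 0.307332; compare to alpha = 0.1. fail to reject H0.

U_X = 9.5, p = 0.307332, fail to reject H0 at alpha = 0.1.


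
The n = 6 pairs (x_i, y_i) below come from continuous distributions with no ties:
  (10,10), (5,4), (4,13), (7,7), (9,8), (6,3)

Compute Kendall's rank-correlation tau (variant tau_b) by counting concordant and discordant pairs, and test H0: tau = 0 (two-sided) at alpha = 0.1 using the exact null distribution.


Step 1: Enumerate the 15 unordered pairs (i,j) with i<j and classify each by sign(x_j-x_i) * sign(y_j-y_i).
  (1,2):dx=-5,dy=-6->C; (1,3):dx=-6,dy=+3->D; (1,4):dx=-3,dy=-3->C; (1,5):dx=-1,dy=-2->C
  (1,6):dx=-4,dy=-7->C; (2,3):dx=-1,dy=+9->D; (2,4):dx=+2,dy=+3->C; (2,5):dx=+4,dy=+4->C
  (2,6):dx=+1,dy=-1->D; (3,4):dx=+3,dy=-6->D; (3,5):dx=+5,dy=-5->D; (3,6):dx=+2,dy=-10->D
  (4,5):dx=+2,dy=+1->C; (4,6):dx=-1,dy=-4->C; (5,6):dx=-3,dy=-5->C
Step 2: C = 9, D = 6, total pairs = 15.
Step 3: tau = (C - D)/(n(n-1)/2) = (9 - 6)/15 = 0.200000.
Step 4: Exact two-sided p-value (enumerate n! = 720 permutations of y under H0): p = 0.719444.
Step 5: alpha = 0.1. fail to reject H0.

tau_b = 0.2000 (C=9, D=6), p = 0.719444, fail to reject H0.


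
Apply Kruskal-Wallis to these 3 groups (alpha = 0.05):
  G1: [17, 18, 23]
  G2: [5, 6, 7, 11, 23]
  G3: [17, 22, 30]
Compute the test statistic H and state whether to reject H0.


Step 1: Combine all N = 11 observations and assign midranks.
sorted (value, group, rank): (5,G2,1), (6,G2,2), (7,G2,3), (11,G2,4), (17,G1,5.5), (17,G3,5.5), (18,G1,7), (22,G3,8), (23,G1,9.5), (23,G2,9.5), (30,G3,11)
Step 2: Sum ranks within each group.
R_1 = 22 (n_1 = 3)
R_2 = 19.5 (n_2 = 5)
R_3 = 24.5 (n_3 = 3)
Step 3: H = 12/(N(N+1)) * sum(R_i^2/n_i) - 3(N+1)
     = 12/(11*12) * (22^2/3 + 19.5^2/5 + 24.5^2/3) - 3*12
     = 0.090909 * 437.467 - 36
     = 3.769697.
Step 4: Ties present; correction factor C = 1 - 12/(11^3 - 11) = 0.990909. Corrected H = 3.769697 / 0.990909 = 3.804281.
Step 5: Under H0, H ~ chi^2(2); p-value = 0.149249.
Step 6: alpha = 0.05. fail to reject H0.

H = 3.8043, df = 2, p = 0.149249, fail to reject H0.


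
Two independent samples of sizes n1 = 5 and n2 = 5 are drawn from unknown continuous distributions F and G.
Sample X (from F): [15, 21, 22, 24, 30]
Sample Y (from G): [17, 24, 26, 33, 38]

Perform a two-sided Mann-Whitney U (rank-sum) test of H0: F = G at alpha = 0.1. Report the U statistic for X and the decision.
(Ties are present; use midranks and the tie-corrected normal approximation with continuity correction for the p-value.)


Step 1: Combine and sort all 10 observations; assign midranks.
sorted (value, group): (15,X), (17,Y), (21,X), (22,X), (24,X), (24,Y), (26,Y), (30,X), (33,Y), (38,Y)
ranks: 15->1, 17->2, 21->3, 22->4, 24->5.5, 24->5.5, 26->7, 30->8, 33->9, 38->10
Step 2: Rank sum for X: R1 = 1 + 3 + 4 + 5.5 + 8 = 21.5.
Step 3: U_X = R1 - n1(n1+1)/2 = 21.5 - 5*6/2 = 21.5 - 15 = 6.5.
       U_Y = n1*n2 - U_X = 25 - 6.5 = 18.5.
Step 4: Ties are present, so use the tie-corrected normal approximation (with continuity correction) for the p-value.
Step 5: p-value = 0.249153; compare to alpha = 0.1. fail to reject H0.

U_X = 6.5, p = 0.249153, fail to reject H0 at alpha = 0.1.


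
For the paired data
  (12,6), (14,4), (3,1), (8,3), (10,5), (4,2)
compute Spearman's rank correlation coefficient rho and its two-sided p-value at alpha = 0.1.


Step 1: Rank x and y separately (midranks; no ties here).
rank(x): 12->5, 14->6, 3->1, 8->3, 10->4, 4->2
rank(y): 6->6, 4->4, 1->1, 3->3, 5->5, 2->2
Step 2: d_i = R_x(i) - R_y(i); compute d_i^2.
  (5-6)^2=1, (6-4)^2=4, (1-1)^2=0, (3-3)^2=0, (4-5)^2=1, (2-2)^2=0
sum(d^2) = 6.
Step 3: rho = 1 - 6*6 / (6*(6^2 - 1)) = 1 - 36/210 = 0.828571.
Step 4: Under H0, t = rho * sqrt((n-2)/(1-rho^2)) = 2.9598 ~ t(4).
Step 5: Two-sided p-value from the t-distribution with 4 df = 0.041563.
Step 6: alpha = 0.1. reject H0.

rho = 0.8286, p = 0.041563, reject H0 at alpha = 0.1.


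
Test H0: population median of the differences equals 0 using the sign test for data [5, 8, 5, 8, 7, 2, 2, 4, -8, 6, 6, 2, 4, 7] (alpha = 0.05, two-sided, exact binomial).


Step 1: Discard zero differences. Original n = 14; n_eff = number of nonzero differences = 14.
Nonzero differences (with sign): +5, +8, +5, +8, +7, +2, +2, +4, -8, +6, +6, +2, +4, +7
Step 2: Count signs: positive = 13, negative = 1.
Step 3: Under H0: P(positive) = 0.5, so the number of positives S ~ Bin(14, 0.5).
Step 4: Two-sided exact p-value = sum of Bin(14,0.5) probabilities at or below the observed probability = 0.001831.
Step 5: alpha = 0.05. reject H0.

n_eff = 14, pos = 13, neg = 1, p = 0.001831, reject H0.


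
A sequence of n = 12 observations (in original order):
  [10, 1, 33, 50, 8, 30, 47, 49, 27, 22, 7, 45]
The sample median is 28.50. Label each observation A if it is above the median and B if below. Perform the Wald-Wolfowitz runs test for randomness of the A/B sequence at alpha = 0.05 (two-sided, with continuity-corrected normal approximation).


Step 1: Compute median = 28.50; label A = above, B = below.
Labels in order: BBAABAAABBBA  (n_A = 6, n_B = 6)
Step 2: Count runs R = 6.
Step 3: Under H0 (random ordering), E[R] = 2*n_A*n_B/(n_A+n_B) + 1 = 2*6*6/12 + 1 = 7.0000.
        Var[R] = 2*n_A*n_B*(2*n_A*n_B - n_A - n_B) / ((n_A+n_B)^2 * (n_A+n_B-1)) = 4320/1584 = 2.7273.
        SD[R] = 1.6514.
Step 4: Continuity-corrected z = (R + 0.5 - E[R]) / SD[R] = (6 + 0.5 - 7.0000) / 1.6514 = -0.3028.
Step 5: Two-sided p-value via normal approximation = 2*(1 - Phi(|z|)) = 0.762069.
Step 6: alpha = 0.05. fail to reject H0.

R = 6, z = -0.3028, p = 0.762069, fail to reject H0.


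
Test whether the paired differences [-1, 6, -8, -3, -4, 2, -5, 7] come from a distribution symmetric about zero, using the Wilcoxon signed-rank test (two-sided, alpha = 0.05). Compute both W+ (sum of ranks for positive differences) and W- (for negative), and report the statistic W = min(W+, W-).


Step 1: Drop any zero differences (none here) and take |d_i|.
|d| = [1, 6, 8, 3, 4, 2, 5, 7]
Step 2: Midrank |d_i| (ties get averaged ranks).
ranks: |1|->1, |6|->6, |8|->8, |3|->3, |4|->4, |2|->2, |5|->5, |7|->7
Step 3: Attach original signs; sum ranks with positive sign and with negative sign.
W+ = 6 + 2 + 7 = 15
W- = 1 + 8 + 3 + 4 + 5 = 21
(Check: W+ + W- = 36 should equal n(n+1)/2 = 36.)
Step 4: Test statistic W = min(W+, W-) = 15.
Step 5: No ties, so the exact null distribution over the 2^8 = 256 sign assignments gives the two-sided p-value = 0.742188.
Step 6: alpha = 0.05. fail to reject H0.

W+ = 15, W- = 21, W = min = 15, p = 0.742188, fail to reject H0.


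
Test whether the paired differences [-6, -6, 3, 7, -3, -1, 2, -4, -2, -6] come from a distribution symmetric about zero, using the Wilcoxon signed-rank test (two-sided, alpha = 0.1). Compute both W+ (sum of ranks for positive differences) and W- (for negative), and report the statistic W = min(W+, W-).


Step 1: Drop any zero differences (none here) and take |d_i|.
|d| = [6, 6, 3, 7, 3, 1, 2, 4, 2, 6]
Step 2: Midrank |d_i| (ties get averaged ranks).
ranks: |6|->8, |6|->8, |3|->4.5, |7|->10, |3|->4.5, |1|->1, |2|->2.5, |4|->6, |2|->2.5, |6|->8
Step 3: Attach original signs; sum ranks with positive sign and with negative sign.
W+ = 4.5 + 10 + 2.5 = 17
W- = 8 + 8 + 4.5 + 1 + 6 + 2.5 + 8 = 38
(Check: W+ + W- = 55 should equal n(n+1)/2 = 55.)
Step 4: Test statistic W = min(W+, W-) = 17.
Step 5: Ties in |d|, so use the tie-corrected normal approximation.
        E[W] = n(n+1)/4 = 10*11/4 = 27.5.
        Tie groups: |d|=2 (t=2), |d|=3 (t=2), |d|=6 (t=3); sum(t^3 - t) = 36.
        Var[W] = n(n+1)(2n+1)/24 - sum(t^3-t)/48 = 2310/24 - 36/48 = 95.5.
        z = (W - E[W]) / sqrt(Var[W]) = (17 - 27.5) / 9.7724 = -1.0745.
        Two-sided p = 2*Phi(z) = 0.282619.
Step 6: alpha = 0.1. fail to reject H0.

W+ = 17, W- = 38, W = min = 17, p = 0.282619, fail to reject H0.


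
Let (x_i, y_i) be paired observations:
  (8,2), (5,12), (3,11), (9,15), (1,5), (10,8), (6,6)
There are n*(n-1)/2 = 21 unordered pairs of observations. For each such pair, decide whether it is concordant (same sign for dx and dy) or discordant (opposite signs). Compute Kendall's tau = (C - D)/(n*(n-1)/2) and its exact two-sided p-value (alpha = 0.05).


Step 1: Enumerate the 21 unordered pairs (i,j) with i<j and classify each by sign(x_j-x_i) * sign(y_j-y_i).
  (1,2):dx=-3,dy=+10->D; (1,3):dx=-5,dy=+9->D; (1,4):dx=+1,dy=+13->C; (1,5):dx=-7,dy=+3->D
  (1,6):dx=+2,dy=+6->C; (1,7):dx=-2,dy=+4->D; (2,3):dx=-2,dy=-1->C; (2,4):dx=+4,dy=+3->C
  (2,5):dx=-4,dy=-7->C; (2,6):dx=+5,dy=-4->D; (2,7):dx=+1,dy=-6->D; (3,4):dx=+6,dy=+4->C
  (3,5):dx=-2,dy=-6->C; (3,6):dx=+7,dy=-3->D; (3,7):dx=+3,dy=-5->D; (4,5):dx=-8,dy=-10->C
  (4,6):dx=+1,dy=-7->D; (4,7):dx=-3,dy=-9->C; (5,6):dx=+9,dy=+3->C; (5,7):dx=+5,dy=+1->C
  (6,7):dx=-4,dy=-2->C
Step 2: C = 12, D = 9, total pairs = 21.
Step 3: tau = (C - D)/(n(n-1)/2) = (12 - 9)/21 = 0.142857.
Step 4: Exact two-sided p-value (enumerate n! = 5040 permutations of y under H0): p = 0.772619.
Step 5: alpha = 0.05. fail to reject H0.

tau_b = 0.1429 (C=12, D=9), p = 0.772619, fail to reject H0.


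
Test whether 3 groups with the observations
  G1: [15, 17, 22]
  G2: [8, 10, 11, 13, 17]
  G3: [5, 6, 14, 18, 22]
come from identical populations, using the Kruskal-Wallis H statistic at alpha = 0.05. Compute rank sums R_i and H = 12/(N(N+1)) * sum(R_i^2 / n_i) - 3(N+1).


Step 1: Combine all N = 13 observations and assign midranks.
sorted (value, group, rank): (5,G3,1), (6,G3,2), (8,G2,3), (10,G2,4), (11,G2,5), (13,G2,6), (14,G3,7), (15,G1,8), (17,G1,9.5), (17,G2,9.5), (18,G3,11), (22,G1,12.5), (22,G3,12.5)
Step 2: Sum ranks within each group.
R_1 = 30 (n_1 = 3)
R_2 = 27.5 (n_2 = 5)
R_3 = 33.5 (n_3 = 5)
Step 3: H = 12/(N(N+1)) * sum(R_i^2/n_i) - 3(N+1)
     = 12/(13*14) * (30^2/3 + 27.5^2/5 + 33.5^2/5) - 3*14
     = 0.065934 * 675.7 - 42
     = 2.551648.
Step 4: Ties present; correction factor C = 1 - 12/(13^3 - 13) = 0.994505. Corrected H = 2.551648 / 0.994505 = 2.565746.
Step 5: Under H0, H ~ chi^2(2); p-value = 0.277240.
Step 6: alpha = 0.05. fail to reject H0.

H = 2.5657, df = 2, p = 0.277240, fail to reject H0.


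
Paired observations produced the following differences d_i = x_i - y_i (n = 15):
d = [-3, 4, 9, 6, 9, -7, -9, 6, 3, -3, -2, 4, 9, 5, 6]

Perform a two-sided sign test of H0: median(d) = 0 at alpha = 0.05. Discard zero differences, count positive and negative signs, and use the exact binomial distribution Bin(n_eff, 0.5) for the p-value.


Step 1: Discard zero differences. Original n = 15; n_eff = number of nonzero differences = 15.
Nonzero differences (with sign): -3, +4, +9, +6, +9, -7, -9, +6, +3, -3, -2, +4, +9, +5, +6
Step 2: Count signs: positive = 10, negative = 5.
Step 3: Under H0: P(positive) = 0.5, so the number of positives S ~ Bin(15, 0.5).
Step 4: Two-sided exact p-value = sum of Bin(15,0.5) probabilities at or below the observed probability = 0.301758.
Step 5: alpha = 0.05. fail to reject H0.

n_eff = 15, pos = 10, neg = 5, p = 0.301758, fail to reject H0.


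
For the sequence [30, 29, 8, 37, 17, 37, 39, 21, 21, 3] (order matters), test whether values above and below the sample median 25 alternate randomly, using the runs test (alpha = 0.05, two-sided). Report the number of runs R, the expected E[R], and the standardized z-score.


Step 1: Compute median = 25; label A = above, B = below.
Labels in order: AABABAABBB  (n_A = 5, n_B = 5)
Step 2: Count runs R = 6.
Step 3: Under H0 (random ordering), E[R] = 2*n_A*n_B/(n_A+n_B) + 1 = 2*5*5/10 + 1 = 6.0000.
        Var[R] = 2*n_A*n_B*(2*n_A*n_B - n_A - n_B) / ((n_A+n_B)^2 * (n_A+n_B-1)) = 2000/900 = 2.2222.
        SD[R] = 1.4907.
Step 4: R = E[R], so z = 0 with no continuity correction.
Step 5: Two-sided p-value via normal approximation = 2*(1 - Phi(|z|)) = 1.000000.
Step 6: alpha = 0.05. fail to reject H0.

R = 6, z = 0.0000, p = 1.000000, fail to reject H0.


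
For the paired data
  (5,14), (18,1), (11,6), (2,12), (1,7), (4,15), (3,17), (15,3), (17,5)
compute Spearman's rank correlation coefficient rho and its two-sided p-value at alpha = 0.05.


Step 1: Rank x and y separately (midranks; no ties here).
rank(x): 5->5, 18->9, 11->6, 2->2, 1->1, 4->4, 3->3, 15->7, 17->8
rank(y): 14->7, 1->1, 6->4, 12->6, 7->5, 15->8, 17->9, 3->2, 5->3
Step 2: d_i = R_x(i) - R_y(i); compute d_i^2.
  (5-7)^2=4, (9-1)^2=64, (6-4)^2=4, (2-6)^2=16, (1-5)^2=16, (4-8)^2=16, (3-9)^2=36, (7-2)^2=25, (8-3)^2=25
sum(d^2) = 206.
Step 3: rho = 1 - 6*206 / (9*(9^2 - 1)) = 1 - 1236/720 = -0.716667.
Step 4: Under H0, t = rho * sqrt((n-2)/(1-rho^2)) = -2.7188 ~ t(7).
Step 5: Two-sided p-value from the t-distribution with 7 df = 0.029818.
Step 6: alpha = 0.05. reject H0.

rho = -0.7167, p = 0.029818, reject H0 at alpha = 0.05.


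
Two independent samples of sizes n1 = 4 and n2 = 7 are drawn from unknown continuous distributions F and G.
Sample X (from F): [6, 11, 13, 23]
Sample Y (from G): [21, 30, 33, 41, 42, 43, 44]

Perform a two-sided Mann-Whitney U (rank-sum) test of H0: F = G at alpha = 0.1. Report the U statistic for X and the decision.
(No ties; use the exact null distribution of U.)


Step 1: Combine and sort all 11 observations; assign midranks.
sorted (value, group): (6,X), (11,X), (13,X), (21,Y), (23,X), (30,Y), (33,Y), (41,Y), (42,Y), (43,Y), (44,Y)
ranks: 6->1, 11->2, 13->3, 21->4, 23->5, 30->6, 33->7, 41->8, 42->9, 43->10, 44->11
Step 2: Rank sum for X: R1 = 1 + 2 + 3 + 5 = 11.
Step 3: U_X = R1 - n1(n1+1)/2 = 11 - 4*5/2 = 11 - 10 = 1.
       U_Y = n1*n2 - U_X = 28 - 1 = 27.
Step 4: No ties, so the exact null distribution of U (based on enumerating the C(11,4) = 330 equally likely rank assignments) gives the two-sided p-value.
Step 5: p-value = 0.012121; compare to alpha = 0.1. reject H0.

U_X = 1, p = 0.012121, reject H0 at alpha = 0.1.


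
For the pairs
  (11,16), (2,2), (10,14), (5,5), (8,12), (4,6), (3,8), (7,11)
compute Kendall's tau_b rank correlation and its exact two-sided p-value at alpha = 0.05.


Step 1: Enumerate the 28 unordered pairs (i,j) with i<j and classify each by sign(x_j-x_i) * sign(y_j-y_i).
  (1,2):dx=-9,dy=-14->C; (1,3):dx=-1,dy=-2->C; (1,4):dx=-6,dy=-11->C; (1,5):dx=-3,dy=-4->C
  (1,6):dx=-7,dy=-10->C; (1,7):dx=-8,dy=-8->C; (1,8):dx=-4,dy=-5->C; (2,3):dx=+8,dy=+12->C
  (2,4):dx=+3,dy=+3->C; (2,5):dx=+6,dy=+10->C; (2,6):dx=+2,dy=+4->C; (2,7):dx=+1,dy=+6->C
  (2,8):dx=+5,dy=+9->C; (3,4):dx=-5,dy=-9->C; (3,5):dx=-2,dy=-2->C; (3,6):dx=-6,dy=-8->C
  (3,7):dx=-7,dy=-6->C; (3,8):dx=-3,dy=-3->C; (4,5):dx=+3,dy=+7->C; (4,6):dx=-1,dy=+1->D
  (4,7):dx=-2,dy=+3->D; (4,8):dx=+2,dy=+6->C; (5,6):dx=-4,dy=-6->C; (5,7):dx=-5,dy=-4->C
  (5,8):dx=-1,dy=-1->C; (6,7):dx=-1,dy=+2->D; (6,8):dx=+3,dy=+5->C; (7,8):dx=+4,dy=+3->C
Step 2: C = 25, D = 3, total pairs = 28.
Step 3: tau = (C - D)/(n(n-1)/2) = (25 - 3)/28 = 0.785714.
Step 4: Exact two-sided p-value (enumerate n! = 40320 permutations of y under H0): p = 0.005506.
Step 5: alpha = 0.05. reject H0.

tau_b = 0.7857 (C=25, D=3), p = 0.005506, reject H0.


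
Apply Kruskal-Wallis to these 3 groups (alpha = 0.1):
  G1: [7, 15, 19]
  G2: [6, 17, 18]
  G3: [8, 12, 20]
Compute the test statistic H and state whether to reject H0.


Step 1: Combine all N = 9 observations and assign midranks.
sorted (value, group, rank): (6,G2,1), (7,G1,2), (8,G3,3), (12,G3,4), (15,G1,5), (17,G2,6), (18,G2,7), (19,G1,8), (20,G3,9)
Step 2: Sum ranks within each group.
R_1 = 15 (n_1 = 3)
R_2 = 14 (n_2 = 3)
R_3 = 16 (n_3 = 3)
Step 3: H = 12/(N(N+1)) * sum(R_i^2/n_i) - 3(N+1)
     = 12/(9*10) * (15^2/3 + 14^2/3 + 16^2/3) - 3*10
     = 0.133333 * 225.667 - 30
     = 0.088889.
Step 4: No ties, so H is used without correction.
Step 5: Under H0, H ~ chi^2(2); p-value = 0.956529.
Step 6: alpha = 0.1. fail to reject H0.

H = 0.0889, df = 2, p = 0.956529, fail to reject H0.


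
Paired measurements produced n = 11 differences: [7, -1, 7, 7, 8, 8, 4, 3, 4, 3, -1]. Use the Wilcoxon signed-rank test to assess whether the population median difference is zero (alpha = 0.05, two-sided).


Step 1: Drop any zero differences (none here) and take |d_i|.
|d| = [7, 1, 7, 7, 8, 8, 4, 3, 4, 3, 1]
Step 2: Midrank |d_i| (ties get averaged ranks).
ranks: |7|->8, |1|->1.5, |7|->8, |7|->8, |8|->10.5, |8|->10.5, |4|->5.5, |3|->3.5, |4|->5.5, |3|->3.5, |1|->1.5
Step 3: Attach original signs; sum ranks with positive sign and with negative sign.
W+ = 8 + 8 + 8 + 10.5 + 10.5 + 5.5 + 3.5 + 5.5 + 3.5 = 63
W- = 1.5 + 1.5 = 3
(Check: W+ + W- = 66 should equal n(n+1)/2 = 66.)
Step 4: Test statistic W = min(W+, W-) = 3.
Step 5: Ties in |d|, so use the tie-corrected normal approximation.
        E[W] = n(n+1)/4 = 11*12/4 = 33.
        Tie groups: |d|=1 (t=2), |d|=3 (t=2), |d|=4 (t=2), |d|=7 (t=3), |d|=8 (t=2); sum(t^3 - t) = 48.
        Var[W] = n(n+1)(2n+1)/24 - sum(t^3-t)/48 = 3036/24 - 48/48 = 125.5.
        z = (W - E[W]) / sqrt(Var[W]) = (3 - 33) / 11.2027 = -2.6779.
        Two-sided p = 2*Phi(z) = 0.007408.
Step 6: alpha = 0.05. reject H0.

W+ = 63, W- = 3, W = min = 3, p = 0.007408, reject H0.


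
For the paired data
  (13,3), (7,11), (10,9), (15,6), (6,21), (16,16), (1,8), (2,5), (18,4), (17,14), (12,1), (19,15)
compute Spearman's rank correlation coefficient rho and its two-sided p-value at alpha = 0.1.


Step 1: Rank x and y separately (midranks; no ties here).
rank(x): 13->7, 7->4, 10->5, 15->8, 6->3, 16->9, 1->1, 2->2, 18->11, 17->10, 12->6, 19->12
rank(y): 3->2, 11->8, 9->7, 6->5, 21->12, 16->11, 8->6, 5->4, 4->3, 14->9, 1->1, 15->10
Step 2: d_i = R_x(i) - R_y(i); compute d_i^2.
  (7-2)^2=25, (4-8)^2=16, (5-7)^2=4, (8-5)^2=9, (3-12)^2=81, (9-11)^2=4, (1-6)^2=25, (2-4)^2=4, (11-3)^2=64, (10-9)^2=1, (6-1)^2=25, (12-10)^2=4
sum(d^2) = 262.
Step 3: rho = 1 - 6*262 / (12*(12^2 - 1)) = 1 - 1572/1716 = 0.083916.
Step 4: Under H0, t = rho * sqrt((n-2)/(1-rho^2)) = 0.2663 ~ t(10).
Step 5: Two-sided p-value from the t-distribution with 10 df = 0.795415.
Step 6: alpha = 0.1. fail to reject H0.

rho = 0.0839, p = 0.795415, fail to reject H0 at alpha = 0.1.


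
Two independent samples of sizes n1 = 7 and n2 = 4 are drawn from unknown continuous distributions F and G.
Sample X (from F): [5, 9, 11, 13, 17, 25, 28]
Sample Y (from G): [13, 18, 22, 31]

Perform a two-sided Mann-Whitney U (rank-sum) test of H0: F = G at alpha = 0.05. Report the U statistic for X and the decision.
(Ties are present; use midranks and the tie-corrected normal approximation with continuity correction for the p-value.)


Step 1: Combine and sort all 11 observations; assign midranks.
sorted (value, group): (5,X), (9,X), (11,X), (13,X), (13,Y), (17,X), (18,Y), (22,Y), (25,X), (28,X), (31,Y)
ranks: 5->1, 9->2, 11->3, 13->4.5, 13->4.5, 17->6, 18->7, 22->8, 25->9, 28->10, 31->11
Step 2: Rank sum for X: R1 = 1 + 2 + 3 + 4.5 + 6 + 9 + 10 = 35.5.
Step 3: U_X = R1 - n1(n1+1)/2 = 35.5 - 7*8/2 = 35.5 - 28 = 7.5.
       U_Y = n1*n2 - U_X = 28 - 7.5 = 20.5.
Step 4: Ties are present, so use the tie-corrected normal approximation (with continuity correction) for the p-value.
Step 5: p-value = 0.255756; compare to alpha = 0.05. fail to reject H0.

U_X = 7.5, p = 0.255756, fail to reject H0 at alpha = 0.05.


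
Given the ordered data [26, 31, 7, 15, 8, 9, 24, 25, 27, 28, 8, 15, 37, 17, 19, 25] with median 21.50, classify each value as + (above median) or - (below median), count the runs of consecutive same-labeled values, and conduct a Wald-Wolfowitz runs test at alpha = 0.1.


Step 1: Compute median = 21.50; label A = above, B = below.
Labels in order: AABBBBAAAABBABBA  (n_A = 8, n_B = 8)
Step 2: Count runs R = 7.
Step 3: Under H0 (random ordering), E[R] = 2*n_A*n_B/(n_A+n_B) + 1 = 2*8*8/16 + 1 = 9.0000.
        Var[R] = 2*n_A*n_B*(2*n_A*n_B - n_A - n_B) / ((n_A+n_B)^2 * (n_A+n_B-1)) = 14336/3840 = 3.7333.
        SD[R] = 1.9322.
Step 4: Continuity-corrected z = (R + 0.5 - E[R]) / SD[R] = (7 + 0.5 - 9.0000) / 1.9322 = -0.7763.
Step 5: Two-sided p-value via normal approximation = 2*(1 - Phi(|z|)) = 0.437558.
Step 6: alpha = 0.1. fail to reject H0.

R = 7, z = -0.7763, p = 0.437558, fail to reject H0.


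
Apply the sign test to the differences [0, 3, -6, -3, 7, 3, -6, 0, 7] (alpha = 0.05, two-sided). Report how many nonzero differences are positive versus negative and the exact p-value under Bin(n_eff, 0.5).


Step 1: Discard zero differences. Original n = 9; n_eff = number of nonzero differences = 7.
Nonzero differences (with sign): +3, -6, -3, +7, +3, -6, +7
Step 2: Count signs: positive = 4, negative = 3.
Step 3: Under H0: P(positive) = 0.5, so the number of positives S ~ Bin(7, 0.5).
Step 4: Two-sided exact p-value = sum of Bin(7,0.5) probabilities at or below the observed probability = 1.000000.
Step 5: alpha = 0.05. fail to reject H0.

n_eff = 7, pos = 4, neg = 3, p = 1.000000, fail to reject H0.


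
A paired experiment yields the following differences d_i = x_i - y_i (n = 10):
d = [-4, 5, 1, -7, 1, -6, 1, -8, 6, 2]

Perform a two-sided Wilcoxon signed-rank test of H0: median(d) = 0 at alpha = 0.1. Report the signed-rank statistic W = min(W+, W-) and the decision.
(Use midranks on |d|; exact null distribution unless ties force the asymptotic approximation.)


Step 1: Drop any zero differences (none here) and take |d_i|.
|d| = [4, 5, 1, 7, 1, 6, 1, 8, 6, 2]
Step 2: Midrank |d_i| (ties get averaged ranks).
ranks: |4|->5, |5|->6, |1|->2, |7|->9, |1|->2, |6|->7.5, |1|->2, |8|->10, |6|->7.5, |2|->4
Step 3: Attach original signs; sum ranks with positive sign and with negative sign.
W+ = 6 + 2 + 2 + 2 + 7.5 + 4 = 23.5
W- = 5 + 9 + 7.5 + 10 = 31.5
(Check: W+ + W- = 55 should equal n(n+1)/2 = 55.)
Step 4: Test statistic W = min(W+, W-) = 23.5.
Step 5: Ties in |d|, so use the tie-corrected normal approximation.
        E[W] = n(n+1)/4 = 10*11/4 = 27.5.
        Tie groups: |d|=1 (t=3), |d|=6 (t=2); sum(t^3 - t) = 30.
        Var[W] = n(n+1)(2n+1)/24 - sum(t^3-t)/48 = 2310/24 - 30/48 = 95.625.
        z = (W - E[W]) / sqrt(Var[W]) = (23.5 - 27.5) / 9.7788 = -0.4090.
        Two-sided p = 2*Phi(z) = 0.682504.
Step 6: alpha = 0.1. fail to reject H0.

W+ = 23.5, W- = 31.5, W = min = 23.5, p = 0.682504, fail to reject H0.


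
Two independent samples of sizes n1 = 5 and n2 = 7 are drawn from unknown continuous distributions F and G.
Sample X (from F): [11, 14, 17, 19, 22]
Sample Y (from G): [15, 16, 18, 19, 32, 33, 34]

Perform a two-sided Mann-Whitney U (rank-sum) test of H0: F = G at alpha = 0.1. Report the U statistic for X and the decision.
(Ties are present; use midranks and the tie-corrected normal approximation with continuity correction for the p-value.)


Step 1: Combine and sort all 12 observations; assign midranks.
sorted (value, group): (11,X), (14,X), (15,Y), (16,Y), (17,X), (18,Y), (19,X), (19,Y), (22,X), (32,Y), (33,Y), (34,Y)
ranks: 11->1, 14->2, 15->3, 16->4, 17->5, 18->6, 19->7.5, 19->7.5, 22->9, 32->10, 33->11, 34->12
Step 2: Rank sum for X: R1 = 1 + 2 + 5 + 7.5 + 9 = 24.5.
Step 3: U_X = R1 - n1(n1+1)/2 = 24.5 - 5*6/2 = 24.5 - 15 = 9.5.
       U_Y = n1*n2 - U_X = 35 - 9.5 = 25.5.
Step 4: Ties are present, so use the tie-corrected normal approximation (with continuity correction) for the p-value.
Step 5: p-value = 0.222415; compare to alpha = 0.1. fail to reject H0.

U_X = 9.5, p = 0.222415, fail to reject H0 at alpha = 0.1.


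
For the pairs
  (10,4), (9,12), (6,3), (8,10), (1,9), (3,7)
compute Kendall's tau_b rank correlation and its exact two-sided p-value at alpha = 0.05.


Step 1: Enumerate the 15 unordered pairs (i,j) with i<j and classify each by sign(x_j-x_i) * sign(y_j-y_i).
  (1,2):dx=-1,dy=+8->D; (1,3):dx=-4,dy=-1->C; (1,4):dx=-2,dy=+6->D; (1,5):dx=-9,dy=+5->D
  (1,6):dx=-7,dy=+3->D; (2,3):dx=-3,dy=-9->C; (2,4):dx=-1,dy=-2->C; (2,5):dx=-8,dy=-3->C
  (2,6):dx=-6,dy=-5->C; (3,4):dx=+2,dy=+7->C; (3,5):dx=-5,dy=+6->D; (3,6):dx=-3,dy=+4->D
  (4,5):dx=-7,dy=-1->C; (4,6):dx=-5,dy=-3->C; (5,6):dx=+2,dy=-2->D
Step 2: C = 8, D = 7, total pairs = 15.
Step 3: tau = (C - D)/(n(n-1)/2) = (8 - 7)/15 = 0.066667.
Step 4: Exact two-sided p-value (enumerate n! = 720 permutations of y under H0): p = 1.000000.
Step 5: alpha = 0.05. fail to reject H0.

tau_b = 0.0667 (C=8, D=7), p = 1.000000, fail to reject H0.


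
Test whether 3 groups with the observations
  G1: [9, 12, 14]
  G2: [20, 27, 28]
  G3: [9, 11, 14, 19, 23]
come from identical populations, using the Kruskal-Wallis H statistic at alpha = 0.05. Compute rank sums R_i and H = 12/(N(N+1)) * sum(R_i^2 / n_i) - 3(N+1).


Step 1: Combine all N = 11 observations and assign midranks.
sorted (value, group, rank): (9,G1,1.5), (9,G3,1.5), (11,G3,3), (12,G1,4), (14,G1,5.5), (14,G3,5.5), (19,G3,7), (20,G2,8), (23,G3,9), (27,G2,10), (28,G2,11)
Step 2: Sum ranks within each group.
R_1 = 11 (n_1 = 3)
R_2 = 29 (n_2 = 3)
R_3 = 26 (n_3 = 5)
Step 3: H = 12/(N(N+1)) * sum(R_i^2/n_i) - 3(N+1)
     = 12/(11*12) * (11^2/3 + 29^2/3 + 26^2/5) - 3*12
     = 0.090909 * 455.867 - 36
     = 5.442424.
Step 4: Ties present; correction factor C = 1 - 12/(11^3 - 11) = 0.990909. Corrected H = 5.442424 / 0.990909 = 5.492355.
Step 5: Under H0, H ~ chi^2(2); p-value = 0.064173.
Step 6: alpha = 0.05. fail to reject H0.

H = 5.4924, df = 2, p = 0.064173, fail to reject H0.


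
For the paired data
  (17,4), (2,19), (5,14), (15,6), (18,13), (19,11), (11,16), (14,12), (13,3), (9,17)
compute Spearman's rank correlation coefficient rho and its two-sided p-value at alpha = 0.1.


Step 1: Rank x and y separately (midranks; no ties here).
rank(x): 17->8, 2->1, 5->2, 15->7, 18->9, 19->10, 11->4, 14->6, 13->5, 9->3
rank(y): 4->2, 19->10, 14->7, 6->3, 13->6, 11->4, 16->8, 12->5, 3->1, 17->9
Step 2: d_i = R_x(i) - R_y(i); compute d_i^2.
  (8-2)^2=36, (1-10)^2=81, (2-7)^2=25, (7-3)^2=16, (9-6)^2=9, (10-4)^2=36, (4-8)^2=16, (6-5)^2=1, (5-1)^2=16, (3-9)^2=36
sum(d^2) = 272.
Step 3: rho = 1 - 6*272 / (10*(10^2 - 1)) = 1 - 1632/990 = -0.648485.
Step 4: Under H0, t = rho * sqrt((n-2)/(1-rho^2)) = -2.4095 ~ t(8).
Step 5: Two-sided p-value from the t-distribution with 8 df = 0.042540.
Step 6: alpha = 0.1. reject H0.

rho = -0.6485, p = 0.042540, reject H0 at alpha = 0.1.


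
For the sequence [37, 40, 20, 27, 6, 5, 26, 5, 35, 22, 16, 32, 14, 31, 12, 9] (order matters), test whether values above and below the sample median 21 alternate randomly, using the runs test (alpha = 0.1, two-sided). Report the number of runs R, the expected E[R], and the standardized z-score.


Step 1: Compute median = 21; label A = above, B = below.
Labels in order: AABABBABAABABABB  (n_A = 8, n_B = 8)
Step 2: Count runs R = 12.
Step 3: Under H0 (random ordering), E[R] = 2*n_A*n_B/(n_A+n_B) + 1 = 2*8*8/16 + 1 = 9.0000.
        Var[R] = 2*n_A*n_B*(2*n_A*n_B - n_A - n_B) / ((n_A+n_B)^2 * (n_A+n_B-1)) = 14336/3840 = 3.7333.
        SD[R] = 1.9322.
Step 4: Continuity-corrected z = (R - 0.5 - E[R]) / SD[R] = (12 - 0.5 - 9.0000) / 1.9322 = 1.2939.
Step 5: Two-sided p-value via normal approximation = 2*(1 - Phi(|z|)) = 0.195709.
Step 6: alpha = 0.1. fail to reject H0.

R = 12, z = 1.2939, p = 0.195709, fail to reject H0.


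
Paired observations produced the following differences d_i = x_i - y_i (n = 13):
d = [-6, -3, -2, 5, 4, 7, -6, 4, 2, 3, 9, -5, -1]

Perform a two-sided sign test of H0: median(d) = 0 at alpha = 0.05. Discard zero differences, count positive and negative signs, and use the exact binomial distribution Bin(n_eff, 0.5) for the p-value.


Step 1: Discard zero differences. Original n = 13; n_eff = number of nonzero differences = 13.
Nonzero differences (with sign): -6, -3, -2, +5, +4, +7, -6, +4, +2, +3, +9, -5, -1
Step 2: Count signs: positive = 7, negative = 6.
Step 3: Under H0: P(positive) = 0.5, so the number of positives S ~ Bin(13, 0.5).
Step 4: Two-sided exact p-value = sum of Bin(13,0.5) probabilities at or below the observed probability = 1.000000.
Step 5: alpha = 0.05. fail to reject H0.

n_eff = 13, pos = 7, neg = 6, p = 1.000000, fail to reject H0.


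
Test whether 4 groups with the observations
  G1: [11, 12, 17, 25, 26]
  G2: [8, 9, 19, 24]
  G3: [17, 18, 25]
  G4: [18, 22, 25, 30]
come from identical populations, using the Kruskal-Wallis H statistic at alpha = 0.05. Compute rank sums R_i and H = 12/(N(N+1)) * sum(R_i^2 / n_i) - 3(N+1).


Step 1: Combine all N = 16 observations and assign midranks.
sorted (value, group, rank): (8,G2,1), (9,G2,2), (11,G1,3), (12,G1,4), (17,G1,5.5), (17,G3,5.5), (18,G3,7.5), (18,G4,7.5), (19,G2,9), (22,G4,10), (24,G2,11), (25,G1,13), (25,G3,13), (25,G4,13), (26,G1,15), (30,G4,16)
Step 2: Sum ranks within each group.
R_1 = 40.5 (n_1 = 5)
R_2 = 23 (n_2 = 4)
R_3 = 26 (n_3 = 3)
R_4 = 46.5 (n_4 = 4)
Step 3: H = 12/(N(N+1)) * sum(R_i^2/n_i) - 3(N+1)
     = 12/(16*17) * (40.5^2/5 + 23^2/4 + 26^2/3 + 46.5^2/4) - 3*17
     = 0.044118 * 1226.2 - 51
     = 3.096875.
Step 4: Ties present; correction factor C = 1 - 36/(16^3 - 16) = 0.991176. Corrected H = 3.096875 / 0.991176 = 3.124444.
Step 5: Under H0, H ~ chi^2(3); p-value = 0.372834.
Step 6: alpha = 0.05. fail to reject H0.

H = 3.1244, df = 3, p = 0.372834, fail to reject H0.


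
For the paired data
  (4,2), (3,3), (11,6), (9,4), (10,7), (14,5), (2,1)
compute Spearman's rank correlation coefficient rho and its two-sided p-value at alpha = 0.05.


Step 1: Rank x and y separately (midranks; no ties here).
rank(x): 4->3, 3->2, 11->6, 9->4, 10->5, 14->7, 2->1
rank(y): 2->2, 3->3, 6->6, 4->4, 7->7, 5->5, 1->1
Step 2: d_i = R_x(i) - R_y(i); compute d_i^2.
  (3-2)^2=1, (2-3)^2=1, (6-6)^2=0, (4-4)^2=0, (5-7)^2=4, (7-5)^2=4, (1-1)^2=0
sum(d^2) = 10.
Step 3: rho = 1 - 6*10 / (7*(7^2 - 1)) = 1 - 60/336 = 0.821429.
Step 4: Under H0, t = rho * sqrt((n-2)/(1-rho^2)) = 3.2206 ~ t(5).
Step 5: Two-sided p-value from the t-distribution with 5 df = 0.023449.
Step 6: alpha = 0.05. reject H0.

rho = 0.8214, p = 0.023449, reject H0 at alpha = 0.05.


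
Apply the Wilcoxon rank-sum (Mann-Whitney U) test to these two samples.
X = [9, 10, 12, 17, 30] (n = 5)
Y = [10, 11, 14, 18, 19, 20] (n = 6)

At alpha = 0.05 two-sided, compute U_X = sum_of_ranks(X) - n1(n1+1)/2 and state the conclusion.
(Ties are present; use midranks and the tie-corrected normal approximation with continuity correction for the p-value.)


Step 1: Combine and sort all 11 observations; assign midranks.
sorted (value, group): (9,X), (10,X), (10,Y), (11,Y), (12,X), (14,Y), (17,X), (18,Y), (19,Y), (20,Y), (30,X)
ranks: 9->1, 10->2.5, 10->2.5, 11->4, 12->5, 14->6, 17->7, 18->8, 19->9, 20->10, 30->11
Step 2: Rank sum for X: R1 = 1 + 2.5 + 5 + 7 + 11 = 26.5.
Step 3: U_X = R1 - n1(n1+1)/2 = 26.5 - 5*6/2 = 26.5 - 15 = 11.5.
       U_Y = n1*n2 - U_X = 30 - 11.5 = 18.5.
Step 4: Ties are present, so use the tie-corrected normal approximation (with continuity correction) for the p-value.
Step 5: p-value = 0.583025; compare to alpha = 0.05. fail to reject H0.

U_X = 11.5, p = 0.583025, fail to reject H0 at alpha = 0.05.
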